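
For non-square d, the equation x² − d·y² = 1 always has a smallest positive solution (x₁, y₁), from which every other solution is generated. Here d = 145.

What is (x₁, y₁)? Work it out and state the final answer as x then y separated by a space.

[12; 24] for √145; ℓ=1 ⇒ convergent index 1
a_0=12:  p_0=12·1+0=12,  q_0=12·0+1=1
a_1=24:  p_1=24·12+1=289,  q_1=24·1+0=24
→ (289, 24).  Check: 289²=83521, 145·24²=83520, difference 1.

289 24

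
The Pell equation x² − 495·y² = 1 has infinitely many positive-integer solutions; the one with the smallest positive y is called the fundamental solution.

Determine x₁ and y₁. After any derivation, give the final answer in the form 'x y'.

89 4

[22; 4,44] for √495; ℓ=2 ⇒ convergent index 1
a_0=22:  p_0=22·1+0=22,  q_0=22·0+1=1
a_1=4:  p_1=4·22+1=89,  q_1=4·1+0=4
fundamental: x₁=89, y₁=4  (since 7921 − 495·16 = 1)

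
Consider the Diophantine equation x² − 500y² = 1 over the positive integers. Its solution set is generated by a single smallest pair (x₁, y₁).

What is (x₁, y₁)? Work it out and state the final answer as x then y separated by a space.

930249 41602

√500 → a₀=22, period (2,1,3,2,1,…,1,2,44); ℓ=14 even so k=13
a_0=22:  p_0=22·1+0=22,  q_0=22·0+1=1
…
a_2=1:  p_2=1·45+22=67,  q_2=1·2+1=3
…
a_4=2:  p_4=2·246+67=559,  q_4=2·11+3=25
…
a_12=1:  p_12=1·259205+76317=335522,  q_12=1·11592+3413=15005
a_13=2:  p_13=2·335522+259205=930249,  q_13=2·15005+11592=41602
fundamental: x₁=930249, y₁=41602  (since 865363202001 − 500·1730726404 = 1)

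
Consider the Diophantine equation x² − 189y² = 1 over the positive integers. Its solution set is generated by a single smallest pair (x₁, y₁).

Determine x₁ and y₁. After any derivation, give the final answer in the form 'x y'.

55 4

√189 → a₀=13, period (1,2,1,26); ℓ=4 even so k=3
a_0=13:  p_0=13·1+0=13,  q_0=13·0+1=1
a_1=1:  p_1=1·13+1=14,  q_1=1·1+0=1
a_2=2:  p_2=2·14+13=41,  q_2=2·1+1=3
a_3=1:  p_3=1·41+14=55,  q_3=1·3+1=4
→ (55, 4).  Check: 55²=3025, 189·4²=3024, difference 1.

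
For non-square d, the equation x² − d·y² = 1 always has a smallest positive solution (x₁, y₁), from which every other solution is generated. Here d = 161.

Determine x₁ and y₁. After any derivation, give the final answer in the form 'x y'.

√161 → a₀=12, period (1,2,4,1,2,1,4,2,1,24); ℓ=10 even so k=9
a_0=12:  p_0=12·1+0=12,  q_0=12·0+1=1
a_1=1:  p_1=1·12+1=13,  q_1=1·1+0=1
a_2=2:  p_2=2·13+12=38,  q_2=2·1+1=3
…
a_4=1:  p_4=1·165+38=203,  q_4=1·13+3=16
a_5=2:  p_5=2·203+165=571,  q_5=2·16+13=45
…
a_8=2:  p_8=2·3667+774=8108,  q_8=2·289+61=639
a_9=1:  p_9=1·8108+3667=11775,  q_9=1·639+289=928
fundamental: x₁=11775, y₁=928  (since 138650625 − 161·861184 = 1)

11775 928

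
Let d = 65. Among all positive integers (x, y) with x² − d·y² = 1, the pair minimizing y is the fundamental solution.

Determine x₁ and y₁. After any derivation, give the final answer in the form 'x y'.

129 16

d=65: √d = [8; 16] (ℓ=1, odd), read p_1/q_1
a_0=8:  p_0=8·1+0=8,  q_0=8·0+1=1
a_1=16:  p_1=16·8+1=129,  q_1=16·1+0=16
→ (129, 16).  Check: 129²=16641, 65·16²=16640, difference 1.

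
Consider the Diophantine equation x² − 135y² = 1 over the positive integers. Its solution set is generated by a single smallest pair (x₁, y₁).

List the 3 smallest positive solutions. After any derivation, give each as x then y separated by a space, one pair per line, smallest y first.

244 21
119071 10248
58106404 5001003

d=135: √d = [11; 1,1,1,1,1,1,1,22] (ℓ=8, even), read p_7/q_7
i=0: a=11 ⇒ p=11, q=1
i=1: a=1 ⇒ p=12, q=1
i=2: a=1 ⇒ p=23, q=2
i=3: a=1 ⇒ p=35, q=3
…
i=5: a=1 ⇒ p=93, q=8
i=6: a=1 ⇒ p=151, q=13
i=7: a=1 ⇒ p=244, q=21
fundamental: x₁=244, y₁=21  (since 59536 − 135·441 = 1)
(x_2, y_2) = (244·244 + 135·21·21, 244·21 + 21·244) = (119071, 10248)
(x_3, y_3) = (244·119071 + 135·21·10248, 244·10248 + 21·119071) = (58106404, 5001003)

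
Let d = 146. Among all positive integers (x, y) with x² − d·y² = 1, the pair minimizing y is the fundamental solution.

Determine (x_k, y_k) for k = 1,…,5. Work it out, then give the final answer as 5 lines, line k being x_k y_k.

[12; 12,24] for √146; ℓ=2 ⇒ convergent index 1
k=0  a_k=12  p_k/q_k = 12/1
k=1  a_k=12  p_k/q_k = 145/12
fundamental: x₁=145, y₁=12  (since 21025 − 146·144 = 1)
(x_2, y_2) = (145·145 + 146·12·12, 145·12 + 12·145) = (42049, 3480)
(x_3, y_3) = (145·42049 + 146·12·3480, 145·3480 + 12·42049) = (12194065, 1009188)
(x_4, y_4) = (145·12194065 + 146·12·1009188, 145·1009188 + 12·12194065) = (3536236801, 292661040)
(x_5, y_5) = (145·3536236801 + 146·12·292661040, 145·292661040 + 12·3536236801) = (1025496478225, 84870692412)

145 12
42049 3480
12194065 1009188
3536236801 292661040
1025496478225 84870692412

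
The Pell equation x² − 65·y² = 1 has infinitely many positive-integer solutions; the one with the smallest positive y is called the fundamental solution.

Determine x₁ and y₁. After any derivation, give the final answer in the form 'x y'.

[8; 16] for √65; ℓ=1 ⇒ convergent index 1
a_0=8:  p_0=8·1+0=8,  q_0=8·0+1=1
a_1=16:  p_1=16·8+1=129,  q_1=16·1+0=16
(x₁, y₁) = (129, 16);  129² − 65·16² = 1 ✓

129 16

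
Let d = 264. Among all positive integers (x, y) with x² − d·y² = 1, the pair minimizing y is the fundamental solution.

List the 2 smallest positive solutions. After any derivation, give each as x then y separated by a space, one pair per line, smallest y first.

65 4
8449 520

[16; 4,32] for √264; ℓ=2 ⇒ convergent index 1
i=0: a=16 ⇒ p=16, q=1
i=1: a=4 ⇒ p=65, q=4
→ (65, 4).  Check: 65²=4225, 264·4²=4224, difference 1.
(x_2, y_2) = (65·65 + 264·4·4, 65·4 + 4·65) = (8449, 520)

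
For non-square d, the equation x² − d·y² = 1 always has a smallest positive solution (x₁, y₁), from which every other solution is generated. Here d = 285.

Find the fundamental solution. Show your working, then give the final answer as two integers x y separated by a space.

2431 144

√285 → a₀=16, period (1,7,2,7,1,32); ℓ=6 even so k=5
step 0: (16, 1)  from 16·(1,0) + (0,1)
step 1: (17, 1)  from 1·(16,1) + (1,0)
step 2: (135, 8)  from 7·(17,1) + (16,1)
step 3: (287, 17)  from 2·(135,8) + (17,1)
step 4: (2144, 127)  from 7·(287,17) + (135,8)
step 5: (2431, 144)  from 1·(2144,127) + (287,17)
→ (2431, 144).  Check: 2431²=5909761, 285·144²=5909760, difference 1.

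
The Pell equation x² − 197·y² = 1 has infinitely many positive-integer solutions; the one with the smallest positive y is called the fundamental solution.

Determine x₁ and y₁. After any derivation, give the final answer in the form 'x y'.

[14; 28] for √197; ℓ=1 ⇒ convergent index 1
i=0: a=14 ⇒ p=14, q=1
i=1: a=28 ⇒ p=393, q=28
(x₁, y₁) = (393, 28);  393² − 197·28² = 1 ✓

393 28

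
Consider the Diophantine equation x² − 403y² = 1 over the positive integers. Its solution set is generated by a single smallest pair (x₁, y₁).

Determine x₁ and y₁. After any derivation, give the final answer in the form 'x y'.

669878 33369

[20; 13,2,1,3,1,3,1,2,13,40] for √403; ℓ=10 ⇒ convergent index 9
k=0  a_k=20  p_k/q_k = 20/1
k=1  a_k=13  p_k/q_k = 261/13
k=2  a_k=2  p_k/q_k = 542/27
k=3  a_k=1  p_k/q_k = 803/40
…
k=5  a_k=1  p_k/q_k = 3754/187
k=6  a_k=3  p_k/q_k = 14213/708
…
k=8  a_k=2  p_k/q_k = 50147/2498
k=9  a_k=13  p_k/q_k = 669878/33369
(x₁, y₁) = (669878, 33369);  669878² − 403·33369² = 1 ✓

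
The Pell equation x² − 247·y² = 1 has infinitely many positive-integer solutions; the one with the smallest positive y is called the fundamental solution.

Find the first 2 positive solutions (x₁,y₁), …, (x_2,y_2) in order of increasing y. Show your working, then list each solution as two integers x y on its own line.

85292 5427
14549450527 925759368

√247 = [15; 1,2,1,1,9,1,9,1,1,2,1,30, …], period ℓ=12 (even) → k=11
step 0: (15, 1)  from 15·(1,0) + (0,1)
…
step 2: (47, 3)  from 2·(16,1) + (15,1)
…
step 5: (1053, 67)  from 9·(110,7) + (63,4)
…
step 7: (11520, 733)  from 9·(1163,74) + (1053,67)
step 8: (12683, 807)  from 1·(11520,733) + (1163,74)
step 9: (24203, 1540)  from 1·(12683,807) + (11520,733)
step 10: (61089, 3887)  from 2·(24203,1540) + (12683,807)
step 11: (85292, 5427)  from 1·(61089,3887) + (24203,1540)
fundamental: x₁=85292, y₁=5427  (since 7274725264 − 247·29452329 = 1)
(85292+5427√247)^2 = 14549450527 + 925759368√247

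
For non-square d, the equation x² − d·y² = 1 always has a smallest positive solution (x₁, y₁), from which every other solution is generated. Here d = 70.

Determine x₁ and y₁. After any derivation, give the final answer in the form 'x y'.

[8; 2,1,2,1,2,16] for √70; ℓ=6 ⇒ convergent index 5
i=0: a=8 ⇒ p=8, q=1
…
i=2: a=1 ⇒ p=25, q=3
i=3: a=2 ⇒ p=67, q=8
i=4: a=1 ⇒ p=92, q=11
i=5: a=2 ⇒ p=251, q=30
(x₁, y₁) = (251, 30);  251² − 70·30² = 1 ✓

251 30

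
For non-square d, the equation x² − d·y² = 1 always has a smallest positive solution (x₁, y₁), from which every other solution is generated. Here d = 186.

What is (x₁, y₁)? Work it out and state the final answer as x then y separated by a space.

√186 = [13; 1,1,1,3,4,3,1,1,1,26, …], period ℓ=10 (even) → k=9
k=0  a_k=13  p_k/q_k = 13/1
…
k=4  a_k=3  p_k/q_k = 150/11
k=5  a_k=4  p_k/q_k = 641/47
…
k=8  a_k=1  p_k/q_k = 4787/351
k=9  a_k=1  p_k/q_k = 7501/550
fundamental: x₁=7501, y₁=550  (since 56265001 − 186·302500 = 1)

7501 550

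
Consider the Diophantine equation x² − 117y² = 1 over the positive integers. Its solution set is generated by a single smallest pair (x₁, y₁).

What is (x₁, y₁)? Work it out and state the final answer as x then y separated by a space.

√117 → a₀=10, period (1,4,2,4,1,20); ℓ=6 even so k=5
i=0: a=10 ⇒ p=10, q=1
i=1: a=1 ⇒ p=11, q=1
…
i=3: a=2 ⇒ p=119, q=11
i=4: a=4 ⇒ p=530, q=49
i=5: a=1 ⇒ p=649, q=60
→ (649, 60).  Check: 649²=421201, 117·60²=421200, difference 1.

649 60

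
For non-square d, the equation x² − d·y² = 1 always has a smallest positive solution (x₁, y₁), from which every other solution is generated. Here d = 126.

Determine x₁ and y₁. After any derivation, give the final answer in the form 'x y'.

449 40

√126 = [11; 4,2,4,22, …], period ℓ=4 (even) → k=3
k=0  a_k=11  p_k/q_k = 11/1
…
k=2  a_k=2  p_k/q_k = 101/9
k=3  a_k=4  p_k/q_k = 449/40
→ (449, 40).  Check: 449²=201601, 126·40²=201600, difference 1.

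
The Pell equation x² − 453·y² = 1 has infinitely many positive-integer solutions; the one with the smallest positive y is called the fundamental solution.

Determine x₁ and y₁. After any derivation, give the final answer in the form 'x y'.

1653751 77700

[21; 3,1,1,10,14,10,1,1,3,42] for √453; ℓ=10 ⇒ convergent index 9
a_0=21:  p_0=21·1+0=21,  q_0=21·0+1=1
a_1=3:  p_1=3·21+1=64,  q_1=3·1+0=3
a_2=1:  p_2=1·64+21=85,  q_2=1·3+1=4
a_3=1:  p_3=1·85+64=149,  q_3=1·4+3=7
a_4=10:  p_4=10·149+85=1575,  q_4=10·7+4=74
…
a_7=1:  p_7=1·223565+22199=245764,  q_7=1·10504+1043=11547
a_8=1:  p_8=1·245764+223565=469329,  q_8=1·11547+10504=22051
a_9=3:  p_9=3·469329+245764=1653751,  q_9=3·22051+11547=77700
fundamental: x₁=1653751, y₁=77700  (since 2734892370001 − 453·6037290000 = 1)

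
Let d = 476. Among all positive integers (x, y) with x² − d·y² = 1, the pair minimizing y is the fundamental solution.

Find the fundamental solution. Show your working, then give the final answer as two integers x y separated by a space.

√476 = [21; 1,4,2,10,2,4,1,42, …], period ℓ=8 (even) → k=7
step 0: (21, 1)  from 21·(1,0) + (0,1)
step 1: (22, 1)  from 1·(21,1) + (1,0)
…
step 6: (23541, 1079)  from 4·(5258,241) + (2509,115)
step 7: (28799, 1320)  from 1·(23541,1079) + (5258,241)
(x₁, y₁) = (28799, 1320);  28799² − 476·1320² = 1 ✓

28799 1320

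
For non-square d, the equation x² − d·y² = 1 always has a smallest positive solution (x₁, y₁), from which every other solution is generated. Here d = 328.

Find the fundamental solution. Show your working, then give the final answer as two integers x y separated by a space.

163 9

[18; 9,36] for √328; ℓ=2 ⇒ convergent index 1
k=0  a_k=18  p_k/q_k = 18/1
k=1  a_k=9  p_k/q_k = 163/9
fundamental: x₁=163, y₁=9  (since 26569 − 328·81 = 1)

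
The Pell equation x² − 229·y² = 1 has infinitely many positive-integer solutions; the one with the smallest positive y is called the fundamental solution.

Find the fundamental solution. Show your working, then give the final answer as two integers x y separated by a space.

5848201 386460

d=229: √d = [15; 7,1,1,7,30] (ℓ=5, odd), read p_9/q_9
k=0  a_k=15  p_k/q_k = 15/1
…
k=2  a_k=1  p_k/q_k = 121/8
k=3  a_k=1  p_k/q_k = 227/15
k=4  a_k=7  p_k/q_k = 1710/113
k=5  a_k=30  p_k/q_k = 51527/3405
k=6  a_k=7  p_k/q_k = 362399/23948
…
k=8  a_k=1  p_k/q_k = 776325/51301
k=9  a_k=7  p_k/q_k = 5848201/386460
fundamental: x₁=5848201, y₁=386460  (since 34201454936401 − 229·149351331600 = 1)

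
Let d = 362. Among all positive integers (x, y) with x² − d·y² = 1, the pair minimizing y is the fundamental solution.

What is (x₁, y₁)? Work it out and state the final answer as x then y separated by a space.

723 38

[19; 38] for √362; ℓ=1 ⇒ convergent index 1
step 0: (19, 1)  from 19·(1,0) + (0,1)
step 1: (723, 38)  from 38·(19,1) + (1,0)
(x₁, y₁) = (723, 38);  723² − 362·38² = 1 ✓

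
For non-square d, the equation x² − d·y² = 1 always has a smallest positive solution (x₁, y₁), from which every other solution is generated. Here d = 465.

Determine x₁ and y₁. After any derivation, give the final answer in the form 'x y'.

15871 736

[21; 1,1,3,2,2,2,3,1,1,42] for √465; ℓ=10 ⇒ convergent index 9
step 0: (21, 1)  from 21·(1,0) + (0,1)
…
step 3: (151, 7)  from 3·(43,2) + (22,1)
step 4: (345, 16)  from 2·(151,7) + (43,2)
…
step 6: (2027, 94)  from 2·(841,39) + (345,16)
step 7: (6922, 321)  from 3·(2027,94) + (841,39)
step 8: (8949, 415)  from 1·(6922,321) + (2027,94)
step 9: (15871, 736)  from 1·(8949,415) + (6922,321)
→ (15871, 736).  Check: 15871²=251888641, 465·736²=251888640, difference 1.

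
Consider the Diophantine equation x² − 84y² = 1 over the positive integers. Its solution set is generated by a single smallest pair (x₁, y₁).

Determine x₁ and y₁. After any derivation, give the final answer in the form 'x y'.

55 6

d=84: √d = [9; 6,18] (ℓ=2, even), read p_1/q_1
step 0: (9, 1)  from 9·(1,0) + (0,1)
step 1: (55, 6)  from 6·(9,1) + (1,0)
→ (55, 6).  Check: 55²=3025, 84·6²=3024, difference 1.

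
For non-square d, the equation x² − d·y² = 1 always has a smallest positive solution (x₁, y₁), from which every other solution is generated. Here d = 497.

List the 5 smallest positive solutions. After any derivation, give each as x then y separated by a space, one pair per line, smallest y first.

1201887 53912
2889064721537 129592263888
6944658661946678751 311510514535059400
16693389930459326703284737 748800875565868281911712
40127136686692992928199618718687 1799948075862157952969508541688

√497 → a₀=22, period (3,2,2,5,6,5,2,2,3,44); ℓ=10 even so k=9
a_0=22:  p_0=22·1+0=22,  q_0=22·0+1=1
a_1=3:  p_1=3·22+1=67,  q_1=3·1+0=3
a_2=2:  p_2=2·67+22=156,  q_2=2·3+1=7
a_3=2:  p_3=2·156+67=379,  q_3=2·7+3=17
…
a_5=6:  p_5=6·2051+379=12685,  q_5=6·92+17=569
…
a_8=2:  p_8=2·143637+65476=352750,  q_8=2·6443+2937=15823
a_9=3:  p_9=3·352750+143637=1201887,  q_9=3·15823+6443=53912
→ (1201887, 53912).  Check: 1201887²=1444532360769, 497·53912²=1444532360768, difference 1.
n=2: (1201887,53912)∘(1201887,53912) = (1201887·1201887+497·53912·53912, 1201887·53912+53912·1201887) = (2889064721537,129592263888)
n=3: (2889064721537,129592263888)∘(1201887,53912) = (1201887·2889064721537+497·53912·129592263888, 1201887·129592263888+53912·2889064721537) = (6944658661946678751,311510514535059400)
n=4: (6944658661946678751,311510514535059400)∘(1201887,53912) = (1201887·6944658661946678751+497·53912·311510514535059400, 1201887·311510514535059400+53912·6944658661946678751) = (16693389930459326703284737,748800875565868281911712)
n=5: (16693389930459326703284737,748800875565868281911712)∘(1201887,53912) = (1201887·16693389930459326703284737+497·53912·748800875565868281911712, 1201887·748800875565868281911712+53912·16693389930459326703284737) = (40127136686692992928199618718687,1799948075862157952969508541688)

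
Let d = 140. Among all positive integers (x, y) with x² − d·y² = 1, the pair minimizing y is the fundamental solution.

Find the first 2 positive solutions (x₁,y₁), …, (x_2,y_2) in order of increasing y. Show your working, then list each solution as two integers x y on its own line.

√140 = [11; 1,4,1,22, …], period ℓ=4 (even) → k=3
i=0: a=11 ⇒ p=11, q=1
i=1: a=1 ⇒ p=12, q=1
i=2: a=4 ⇒ p=59, q=5
i=3: a=1 ⇒ p=71, q=6
→ (71, 6).  Check: 71²=5041, 140·6²=5040, difference 1.
k=2:  x_2 = 71·71+140·6·6 = 10081,  y_2 = 71·6+6·71 = 852

71 6
10081 852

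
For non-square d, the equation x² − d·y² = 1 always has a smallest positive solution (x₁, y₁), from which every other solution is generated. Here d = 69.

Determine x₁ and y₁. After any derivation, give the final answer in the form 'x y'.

7775 936

√69 = [8; 3,3,1,4,1,3,3,16, …], period ℓ=8 (even) → k=7
k=0  a_k=8  p_k/q_k = 8/1
k=1  a_k=3  p_k/q_k = 25/3
…
k=3  a_k=1  p_k/q_k = 108/13
k=4  a_k=4  p_k/q_k = 515/62
k=5  a_k=1  p_k/q_k = 623/75
k=6  a_k=3  p_k/q_k = 2384/287
k=7  a_k=3  p_k/q_k = 7775/936
→ (7775, 936).  Check: 7775²=60450625, 69·936²=60450624, difference 1.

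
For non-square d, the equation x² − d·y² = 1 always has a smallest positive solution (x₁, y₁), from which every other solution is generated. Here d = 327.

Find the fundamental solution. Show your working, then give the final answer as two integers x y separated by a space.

d=327: √d = [18; 12,36] (ℓ=2, even), read p_1/q_1
i=0: a=18 ⇒ p=18, q=1
i=1: a=12 ⇒ p=217, q=12
fundamental: x₁=217, y₁=12  (since 47089 − 327·144 = 1)

217 12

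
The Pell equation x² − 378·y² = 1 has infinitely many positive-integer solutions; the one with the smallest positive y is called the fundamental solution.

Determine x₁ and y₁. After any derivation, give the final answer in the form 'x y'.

8749 450

√378 = [19; 2,3,1,4,1,3,2,38, …], period ℓ=8 (even) → k=7
i=0: a=19 ⇒ p=19, q=1
i=1: a=2 ⇒ p=39, q=2
…
i=6: a=3 ⇒ p=3869, q=199
i=7: a=2 ⇒ p=8749, q=450
→ (8749, 450).  Check: 8749²=76545001, 378·450²=76545000, difference 1.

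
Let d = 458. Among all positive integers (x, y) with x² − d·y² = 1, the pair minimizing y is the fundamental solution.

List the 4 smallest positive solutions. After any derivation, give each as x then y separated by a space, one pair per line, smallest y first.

22899 1070
1048728401 49003860
48029663286099 2244278779210
2199662518128033601 102783479481255720

d=458: √d = [21; 2,2,42] (ℓ=3, odd), read p_5/q_5
a_0=21:  p_0=21·1+0=21,  q_0=21·0+1=1
…
a_2=2:  p_2=2·43+21=107,  q_2=2·2+1=5
…
a_4=2:  p_4=2·4537+107=9181,  q_4=2·212+5=429
a_5=2:  p_5=2·9181+4537=22899,  q_5=2·429+212=1070
fundamental: x₁=22899, y₁=1070  (since 524364201 − 458·1144900 = 1)
n=2: (22899,1070)∘(22899,1070) = (22899·22899+458·1070·1070, 22899·1070+1070·22899) = (1048728401,49003860)
n=3: (1048728401,49003860)∘(22899,1070) = (22899·1048728401+458·1070·49003860, 22899·49003860+1070·1048728401) = (48029663286099,2244278779210)
n=4: (48029663286099,2244278779210)∘(22899,1070) = (22899·48029663286099+458·1070·2244278779210, 22899·2244278779210+1070·48029663286099) = (2199662518128033601,102783479481255720)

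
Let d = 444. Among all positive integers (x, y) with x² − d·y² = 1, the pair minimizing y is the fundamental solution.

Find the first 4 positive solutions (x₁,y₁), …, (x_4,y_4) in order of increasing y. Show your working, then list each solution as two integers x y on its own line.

d=444: √d = [21; 14,42] (ℓ=2, even), read p_1/q_1
k=0  a_k=21  p_k/q_k = 21/1
k=1  a_k=14  p_k/q_k = 295/14
(x₁, y₁) = (295, 14);  295² − 444·14² = 1 ✓
k=2:  x_2 = 295·295+444·14·14 = 174049,  y_2 = 295·14+14·295 = 8260
k=3:  x_3 = 295·174049+444·14·8260 = 102688615,  y_3 = 295·8260+14·174049 = 4873386
k=4:  x_4 = 295·102688615+444·14·4873386 = 60586108801,  y_4 = 295·4873386+14·102688615 = 2875289480

295 14
174049 8260
102688615 4873386
60586108801 2875289480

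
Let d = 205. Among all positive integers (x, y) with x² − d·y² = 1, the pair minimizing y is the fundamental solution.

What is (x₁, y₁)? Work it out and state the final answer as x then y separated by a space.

√205 = [14; 3,6,1,4,1,6,3,28, …], period ℓ=8 (even) → k=7
i=0: a=14 ⇒ p=14, q=1
i=1: a=3 ⇒ p=43, q=3
…
i=3: a=1 ⇒ p=315, q=22
…
i=5: a=1 ⇒ p=1847, q=129
i=6: a=6 ⇒ p=12614, q=881
i=7: a=3 ⇒ p=39689, q=2772
(x₁, y₁) = (39689, 2772);  39689² − 205·2772² = 1 ✓

39689 2772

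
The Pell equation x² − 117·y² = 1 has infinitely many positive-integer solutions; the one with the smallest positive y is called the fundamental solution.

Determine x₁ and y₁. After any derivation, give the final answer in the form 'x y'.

√117 → a₀=10, period (1,4,2,4,1,20); ℓ=6 even so k=5
k=0  a_k=10  p_k/q_k = 10/1
…
k=2  a_k=4  p_k/q_k = 54/5
k=3  a_k=2  p_k/q_k = 119/11
k=4  a_k=4  p_k/q_k = 530/49
k=5  a_k=1  p_k/q_k = 649/60
→ (649, 60).  Check: 649²=421201, 117·60²=421200, difference 1.

649 60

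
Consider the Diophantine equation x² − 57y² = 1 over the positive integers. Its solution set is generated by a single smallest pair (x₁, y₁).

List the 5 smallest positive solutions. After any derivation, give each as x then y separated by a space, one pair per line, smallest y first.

d=57: √d = [7; 1,1,4,1,1,14] (ℓ=6, even), read p_5/q_5
a_0=7:  p_0=7·1+0=7,  q_0=7·0+1=1
a_1=1:  p_1=1·7+1=8,  q_1=1·1+0=1
a_2=1:  p_2=1·8+7=15,  q_2=1·1+1=2
…
a_4=1:  p_4=1·68+15=83,  q_4=1·9+2=11
a_5=1:  p_5=1·83+68=151,  q_5=1·11+9=20
→ (151, 20).  Check: 151²=22801, 57·20²=22800, difference 1.
k=2:  x_2 = 151·151+57·20·20 = 45601,  y_2 = 151·20+20·151 = 6040
k=3:  x_3 = 151·45601+57·20·6040 = 13771351,  y_3 = 151·6040+20·45601 = 1824060
k=4:  x_4 = 151·13771351+57·20·1824060 = 4158902401,  y_4 = 151·1824060+20·13771351 = 550860080
k=5:  x_5 = 151·4158902401+57·20·550860080 = 1255974753751,  y_5 = 151·550860080+20·4158902401 = 166357920100

151 20
45601 6040
13771351 1824060
4158902401 550860080
1255974753751 166357920100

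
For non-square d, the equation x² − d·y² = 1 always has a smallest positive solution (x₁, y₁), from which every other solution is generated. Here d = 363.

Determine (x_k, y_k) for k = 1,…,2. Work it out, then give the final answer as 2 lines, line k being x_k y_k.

362 19
262087 13756

[19; 19,38] for √363; ℓ=2 ⇒ convergent index 1
k=0  a_k=19  p_k/q_k = 19/1
k=1  a_k=19  p_k/q_k = 362/19
→ (362, 19).  Check: 362²=131044, 363·19²=131043, difference 1.
(362+19√363)^2 = 262087 + 13756√363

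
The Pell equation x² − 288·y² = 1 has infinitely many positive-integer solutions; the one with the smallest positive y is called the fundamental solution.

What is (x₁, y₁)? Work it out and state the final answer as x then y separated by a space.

17 1

√288 → a₀=16, period (1,32); ℓ=2 even so k=1
step 0: (16, 1)  from 16·(1,0) + (0,1)
step 1: (17, 1)  from 1·(16,1) + (1,0)
(x₁, y₁) = (17, 1);  17² − 288·1² = 1 ✓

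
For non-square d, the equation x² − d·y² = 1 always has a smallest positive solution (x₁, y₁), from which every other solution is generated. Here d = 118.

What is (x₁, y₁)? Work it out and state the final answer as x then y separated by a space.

306917 28254

√118 → a₀=10, period (1,6,3,2,10,2,3,6,1,20); ℓ=10 even so k=9
k=0  a_k=10  p_k/q_k = 10/1
k=1  a_k=1  p_k/q_k = 11/1
…
k=3  a_k=3  p_k/q_k = 239/22
…
k=8  a_k=6  p_k/q_k = 264802/24377
k=9  a_k=1  p_k/q_k = 306917/28254
(x₁, y₁) = (306917, 28254);  306917² − 118·28254² = 1 ✓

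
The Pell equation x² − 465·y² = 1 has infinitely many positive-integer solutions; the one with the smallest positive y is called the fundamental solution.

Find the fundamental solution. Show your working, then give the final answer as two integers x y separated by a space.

d=465: √d = [21; 1,1,3,2,2,2,3,1,1,42] (ℓ=10, even), read p_9/q_9
i=0: a=21 ⇒ p=21, q=1
i=1: a=1 ⇒ p=22, q=1
…
i=8: a=1 ⇒ p=8949, q=415
i=9: a=1 ⇒ p=15871, q=736
fundamental: x₁=15871, y₁=736  (since 251888641 − 465·541696 = 1)

15871 736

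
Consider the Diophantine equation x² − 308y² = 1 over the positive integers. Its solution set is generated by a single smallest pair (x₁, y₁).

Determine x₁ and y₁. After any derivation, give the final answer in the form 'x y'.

√308 = [17; 1,1,4,1,1,34, …], period ℓ=6 (even) → k=5
i=0: a=17 ⇒ p=17, q=1
…
i=3: a=4 ⇒ p=158, q=9
i=4: a=1 ⇒ p=193, q=11
i=5: a=1 ⇒ p=351, q=20
→ (351, 20).  Check: 351²=123201, 308·20²=123200, difference 1.

351 20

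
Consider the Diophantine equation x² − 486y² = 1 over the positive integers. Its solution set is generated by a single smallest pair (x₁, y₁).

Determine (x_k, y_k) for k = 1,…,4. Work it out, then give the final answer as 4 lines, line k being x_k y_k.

[22; 22,44] for √486; ℓ=2 ⇒ convergent index 1
i=0: a=22 ⇒ p=22, q=1
i=1: a=22 ⇒ p=485, q=22
fundamental: x₁=485, y₁=22  (since 235225 − 486·484 = 1)
(485+22√486)^2 = 470449 + 21340√486
(485+22√486)^3 = 456335045 + 20699778√486
(485+22√486)^4 = 442644523201 + 20078763320√486

485 22
470449 21340
456335045 20699778
442644523201 20078763320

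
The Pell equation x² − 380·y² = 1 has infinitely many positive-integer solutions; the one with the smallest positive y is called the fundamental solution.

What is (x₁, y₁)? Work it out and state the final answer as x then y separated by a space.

[19; 2,38] for √380; ℓ=2 ⇒ convergent index 1
a_0=19:  p_0=19·1+0=19,  q_0=19·0+1=1
a_1=2:  p_1=2·19+1=39,  q_1=2·1+0=2
(x₁, y₁) = (39, 2);  39² − 380·2² = 1 ✓

39 2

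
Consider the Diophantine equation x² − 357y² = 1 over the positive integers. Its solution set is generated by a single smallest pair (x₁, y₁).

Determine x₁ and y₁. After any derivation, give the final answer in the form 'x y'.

d=357: √d = [18; 1,8,2,8,1,36] (ℓ=6, even), read p_5/q_5
step 0: (18, 1)  from 18·(1,0) + (0,1)
…
step 4: (3042, 161)  from 8·(359,19) + (170,9)
step 5: (3401, 180)  from 1·(3042,161) + (359,19)
(x₁, y₁) = (3401, 180);  3401² − 357·180² = 1 ✓

3401 180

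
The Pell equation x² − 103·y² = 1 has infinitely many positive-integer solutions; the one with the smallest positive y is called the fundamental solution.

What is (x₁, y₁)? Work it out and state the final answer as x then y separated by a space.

d=103: √d = [10; 6,1,2,1,1,9,1,1,2,1,6,20] (ℓ=12, even), read p_11/q_11
k=0  a_k=10  p_k/q_k = 10/1
…
k=2  a_k=1  p_k/q_k = 71/7
…
k=4  a_k=1  p_k/q_k = 274/27
k=5  a_k=1  p_k/q_k = 477/47
k=6  a_k=9  p_k/q_k = 4567/450
k=7  a_k=1  p_k/q_k = 5044/497
k=8  a_k=1  p_k/q_k = 9611/947
k=9  a_k=2  p_k/q_k = 24266/2391
k=10  a_k=1  p_k/q_k = 33877/3338
k=11  a_k=6  p_k/q_k = 227528/22419
→ (227528, 22419).  Check: 227528²=51768990784, 103·22419²=51768990783, difference 1.

227528 22419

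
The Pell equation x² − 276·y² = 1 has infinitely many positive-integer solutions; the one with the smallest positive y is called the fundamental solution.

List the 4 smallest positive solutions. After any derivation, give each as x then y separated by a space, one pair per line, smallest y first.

√276 = [16; 1,1,1,1,2,2,2,1,1,1,1,32, …], period ℓ=12 (even) → k=11
a_0=16:  p_0=16·1+0=16,  q_0=16·0+1=1
a_1=1:  p_1=1·16+1=17,  q_1=1·1+0=1
a_2=1:  p_2=1·17+16=33,  q_2=1·1+1=2
a_3=1:  p_3=1·33+17=50,  q_3=1·2+1=3
a_4=1:  p_4=1·50+33=83,  q_4=1·3+2=5
a_5=2:  p_5=2·83+50=216,  q_5=2·5+3=13
a_6=2:  p_6=2·216+83=515,  q_6=2·13+5=31
a_7=2:  p_7=2·515+216=1246,  q_7=2·31+13=75
a_8=1:  p_8=1·1246+515=1761,  q_8=1·75+31=106
a_9=1:  p_9=1·1761+1246=3007,  q_9=1·106+75=181
a_10=1:  p_10=1·3007+1761=4768,  q_10=1·181+106=287
a_11=1:  p_11=1·4768+3007=7775,  q_11=1·287+181=468
fundamental: x₁=7775, y₁=468  (since 60450625 − 276·219024 = 1)
(7775+468√276)^2 = 120901249 + 7277400√276
(7775+468√276)^3 = 1880014414175 + 113163569532√276
(7775+468√276)^4 = 29234224019520001 + 1759693498945200√276

7775 468
120901249 7277400
1880014414175 113163569532
29234224019520001 1759693498945200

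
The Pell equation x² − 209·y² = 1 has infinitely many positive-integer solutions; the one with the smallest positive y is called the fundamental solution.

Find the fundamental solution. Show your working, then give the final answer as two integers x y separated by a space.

46551 3220

√209 → a₀=14, period (2,5,3,2,3,5,2,28); ℓ=8 even so k=7
a_0=14:  p_0=14·1+0=14,  q_0=14·0+1=1
a_1=2:  p_1=2·14+1=29,  q_1=2·1+0=2
a_2=5:  p_2=5·29+14=159,  q_2=5·2+1=11
a_3=3:  p_3=3·159+29=506,  q_3=3·11+2=35
…
a_5=3:  p_5=3·1171+506=4019,  q_5=3·81+35=278
a_6=5:  p_6=5·4019+1171=21266,  q_6=5·278+81=1471
a_7=2:  p_7=2·21266+4019=46551,  q_7=2·1471+278=3220
(x₁, y₁) = (46551, 3220);  46551² − 209·3220² = 1 ✓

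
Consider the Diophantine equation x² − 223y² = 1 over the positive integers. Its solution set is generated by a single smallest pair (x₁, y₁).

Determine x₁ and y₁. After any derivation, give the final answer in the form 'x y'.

√223 = [14; 1,13,1,28, …], period ℓ=4 (even) → k=3
i=0: a=14 ⇒ p=14, q=1
i=1: a=1 ⇒ p=15, q=1
i=2: a=13 ⇒ p=209, q=14
i=3: a=1 ⇒ p=224, q=15
fundamental: x₁=224, y₁=15  (since 50176 − 223·225 = 1)

224 15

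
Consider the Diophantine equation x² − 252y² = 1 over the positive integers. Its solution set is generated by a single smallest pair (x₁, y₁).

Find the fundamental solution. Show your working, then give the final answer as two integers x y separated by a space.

127 8

√252 → a₀=15, period (1,6,1,30); ℓ=4 even so k=3
a_0=15:  p_0=15·1+0=15,  q_0=15·0+1=1
a_1=1:  p_1=1·15+1=16,  q_1=1·1+0=1
a_2=6:  p_2=6·16+15=111,  q_2=6·1+1=7
a_3=1:  p_3=1·111+16=127,  q_3=1·7+1=8
fundamental: x₁=127, y₁=8  (since 16129 − 252·64 = 1)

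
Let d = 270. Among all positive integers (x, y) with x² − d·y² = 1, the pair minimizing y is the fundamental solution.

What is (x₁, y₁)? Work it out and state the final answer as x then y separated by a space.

[16; 2,3,6,3,2,32] for √270; ℓ=6 ⇒ convergent index 5
step 0: (16, 1)  from 16·(1,0) + (0,1)
step 1: (33, 2)  from 2·(16,1) + (1,0)
step 2: (115, 7)  from 3·(33,2) + (16,1)
step 3: (723, 44)  from 6·(115,7) + (33,2)
step 4: (2284, 139)  from 3·(723,44) + (115,7)
step 5: (5291, 322)  from 2·(2284,139) + (723,44)
→ (5291, 322).  Check: 5291²=27994681, 270·322²=27994680, difference 1.

5291 322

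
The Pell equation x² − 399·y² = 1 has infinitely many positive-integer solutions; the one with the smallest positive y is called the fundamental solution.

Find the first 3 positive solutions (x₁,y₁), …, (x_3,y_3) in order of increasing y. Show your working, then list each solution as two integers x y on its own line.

20 1
799 40
31940 1599

√399 = [19; 1,38, …], period ℓ=2 (even) → k=1
a_0=19:  p_0=19·1+0=19,  q_0=19·0+1=1
a_1=1:  p_1=1·19+1=20,  q_1=1·1+0=1
fundamental: x₁=20, y₁=1  (since 400 − 399·1 = 1)
(x_2, y_2) = (20·20 + 399·1·1, 20·1 + 1·20) = (799, 40)
(x_3, y_3) = (20·799 + 399·1·40, 20·40 + 1·799) = (31940, 1599)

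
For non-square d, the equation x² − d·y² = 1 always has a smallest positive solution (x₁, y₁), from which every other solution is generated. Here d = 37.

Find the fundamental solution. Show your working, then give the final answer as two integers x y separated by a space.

[6; 12] for √37; ℓ=1 ⇒ convergent index 1
step 0: (6, 1)  from 6·(1,0) + (0,1)
step 1: (73, 12)  from 12·(6,1) + (1,0)
→ (73, 12).  Check: 73²=5329, 37·12²=5328, difference 1.

73 12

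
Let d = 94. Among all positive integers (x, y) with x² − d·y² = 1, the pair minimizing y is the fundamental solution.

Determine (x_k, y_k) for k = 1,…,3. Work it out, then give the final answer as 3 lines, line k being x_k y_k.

√94 = [9; 1,2,3,1,1,…,2,1,18, …], period ℓ=16 (even) → k=15
a_0=9:  p_0=9·1+0=9,  q_0=9·0+1=1
…
a_7=1:  p_7=1·1241+223=1464,  q_7=1·128+23=151
…
a_10=5:  p_10=5·14417+12953=85038,  q_10=5·1487+1336=8771
…
a_12=1:  p_12=1·99455+85038=184493,  q_12=1·10258+8771=19029
a_13=3:  p_13=3·184493+99455=652934,  q_13=3·19029+10258=67345
a_14=2:  p_14=2·652934+184493=1490361,  q_14=2·67345+19029=153719
a_15=1:  p_15=1·1490361+652934=2143295,  q_15=1·153719+67345=221064
(x₁, y₁) = (2143295, 221064);  2143295² − 94·221064² = 1 ✓
(2143295+221064√94)^2 = 9187426914049 + 947610731760√94
(2143295+221064√94)^3 = 39382732335491159615 + 4062018686654877336√94

2143295 221064
9187426914049 947610731760
39382732335491159615 4062018686654877336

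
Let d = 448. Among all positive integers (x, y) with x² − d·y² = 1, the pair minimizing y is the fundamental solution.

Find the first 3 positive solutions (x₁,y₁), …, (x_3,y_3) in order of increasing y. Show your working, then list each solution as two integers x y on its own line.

√448 → a₀=21, period (6,42); ℓ=2 even so k=1
a_0=21:  p_0=21·1+0=21,  q_0=21·0+1=1
a_1=6:  p_1=6·21+1=127,  q_1=6·1+0=6
→ (127, 6).  Check: 127²=16129, 448·6²=16128, difference 1.
(x_2, y_2) = (127·127 + 448·6·6, 127·6 + 6·127) = (32257, 1524)
(x_3, y_3) = (127·32257 + 448·6·1524, 127·1524 + 6·32257) = (8193151, 387090)

127 6
32257 1524
8193151 387090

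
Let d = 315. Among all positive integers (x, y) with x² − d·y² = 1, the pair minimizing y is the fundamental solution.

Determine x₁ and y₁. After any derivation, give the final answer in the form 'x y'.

71 4

√315 → a₀=17, period (1,2,1,34); ℓ=4 even so k=3
i=0: a=17 ⇒ p=17, q=1
i=1: a=1 ⇒ p=18, q=1
i=2: a=2 ⇒ p=53, q=3
i=3: a=1 ⇒ p=71, q=4
→ (71, 4).  Check: 71²=5041, 315·4²=5040, difference 1.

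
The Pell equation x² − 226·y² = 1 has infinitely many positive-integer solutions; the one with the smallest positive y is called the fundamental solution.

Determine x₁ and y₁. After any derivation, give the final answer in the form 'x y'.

451 30

d=226: √d = [15; 30] (ℓ=1, odd), read p_1/q_1
a_0=15:  p_0=15·1+0=15,  q_0=15·0+1=1
a_1=30:  p_1=30·15+1=451,  q_1=30·1+0=30
(x₁, y₁) = (451, 30);  451² − 226·30² = 1 ✓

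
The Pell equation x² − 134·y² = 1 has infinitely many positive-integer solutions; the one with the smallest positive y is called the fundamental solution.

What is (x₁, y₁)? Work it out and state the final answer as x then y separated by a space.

145925 12606

√134 → a₀=11, period (1,1,2,1,3,…,1,1,22); ℓ=14 even so k=13
k=0  a_k=11  p_k/q_k = 11/1
k=1  a_k=1  p_k/q_k = 12/1
k=2  a_k=1  p_k/q_k = 23/2
k=3  a_k=2  p_k/q_k = 58/5
k=4  a_k=1  p_k/q_k = 81/7
k=5  a_k=3  p_k/q_k = 301/26
k=6  a_k=1  p_k/q_k = 382/33
k=7  a_k=10  p_k/q_k = 4121/356
k=8  a_k=1  p_k/q_k = 4503/389
k=9  a_k=3  p_k/q_k = 17630/1523
k=10  a_k=1  p_k/q_k = 22133/1912
k=11  a_k=2  p_k/q_k = 61896/5347
k=12  a_k=1  p_k/q_k = 84029/7259
k=13  a_k=1  p_k/q_k = 145925/12606
fundamental: x₁=145925, y₁=12606  (since 21294105625 − 134·158911236 = 1)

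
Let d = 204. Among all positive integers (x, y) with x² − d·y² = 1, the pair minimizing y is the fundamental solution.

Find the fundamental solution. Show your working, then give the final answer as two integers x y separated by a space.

4999 350

d=204: √d = [14; 3,1,1,6,1,1,3,28] (ℓ=8, even), read p_7/q_7
i=0: a=14 ⇒ p=14, q=1
i=1: a=3 ⇒ p=43, q=3
i=2: a=1 ⇒ p=57, q=4
i=3: a=1 ⇒ p=100, q=7
i=4: a=6 ⇒ p=657, q=46
i=5: a=1 ⇒ p=757, q=53
i=6: a=1 ⇒ p=1414, q=99
i=7: a=3 ⇒ p=4999, q=350
fundamental: x₁=4999, y₁=350  (since 24990001 − 204·122500 = 1)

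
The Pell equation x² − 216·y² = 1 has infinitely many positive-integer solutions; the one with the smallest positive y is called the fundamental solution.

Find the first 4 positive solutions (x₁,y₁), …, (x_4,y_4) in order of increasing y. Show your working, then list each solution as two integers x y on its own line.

485 33
470449 32010
456335045 31049667
442644523201 30118144980

√216 → a₀=14, period (1,2,3,2,1,28); ℓ=6 even so k=5
i=0: a=14 ⇒ p=14, q=1
i=1: a=1 ⇒ p=15, q=1
i=2: a=2 ⇒ p=44, q=3
i=3: a=3 ⇒ p=147, q=10
i=4: a=2 ⇒ p=338, q=23
i=5: a=1 ⇒ p=485, q=33
→ (485, 33).  Check: 485²=235225, 216·33²=235224, difference 1.
k=2:  x_2 = 485·485+216·33·33 = 470449,  y_2 = 485·33+33·485 = 32010
k=3:  x_3 = 485·470449+216·33·32010 = 456335045,  y_3 = 485·32010+33·470449 = 31049667
k=4:  x_4 = 485·456335045+216·33·31049667 = 442644523201,  y_4 = 485·31049667+33·456335045 = 30118144980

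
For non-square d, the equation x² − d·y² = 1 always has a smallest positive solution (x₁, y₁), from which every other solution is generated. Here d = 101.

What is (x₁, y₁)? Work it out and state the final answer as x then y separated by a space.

[10; 20] for √101; ℓ=1 ⇒ convergent index 1
step 0: (10, 1)  from 10·(1,0) + (0,1)
step 1: (201, 20)  from 20·(10,1) + (1,0)
(x₁, y₁) = (201, 20);  201² − 101·20² = 1 ✓

201 20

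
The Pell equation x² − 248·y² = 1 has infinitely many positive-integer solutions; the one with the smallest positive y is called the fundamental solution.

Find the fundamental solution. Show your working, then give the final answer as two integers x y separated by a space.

d=248: √d = [15; 1,2,1,30] (ℓ=4, even), read p_3/q_3
a_0=15:  p_0=15·1+0=15,  q_0=15·0+1=1
a_1=1:  p_1=1·15+1=16,  q_1=1·1+0=1
a_2=2:  p_2=2·16+15=47,  q_2=2·1+1=3
a_3=1:  p_3=1·47+16=63,  q_3=1·3+1=4
→ (63, 4).  Check: 63²=3969, 248·4²=3968, difference 1.

63 4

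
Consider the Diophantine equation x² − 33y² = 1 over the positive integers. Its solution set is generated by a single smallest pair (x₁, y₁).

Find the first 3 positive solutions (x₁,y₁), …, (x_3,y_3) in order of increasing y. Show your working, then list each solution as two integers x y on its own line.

√33 = [5; 1,2,1,10, …], period ℓ=4 (even) → k=3
i=0: a=5 ⇒ p=5, q=1
…
i=2: a=2 ⇒ p=17, q=3
i=3: a=1 ⇒ p=23, q=4
(x₁, y₁) = (23, 4);  23² − 33·4² = 1 ✓
(x_2, y_2) = (23·23 + 33·4·4, 23·4 + 4·23) = (1057, 184)
(x_3, y_3) = (23·1057 + 33·4·184, 23·184 + 4·1057) = (48599, 8460)

23 4
1057 184
48599 8460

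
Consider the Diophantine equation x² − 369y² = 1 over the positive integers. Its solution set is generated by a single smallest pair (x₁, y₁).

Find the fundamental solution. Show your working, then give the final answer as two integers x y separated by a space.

8396801 437120

√369 → a₀=19, period (4,1,3,2,7,4,7,2,3,1,4,38); ℓ=12 even so k=11
k=0  a_k=19  p_k/q_k = 19/1
k=1  a_k=4  p_k/q_k = 77/4
k=2  a_k=1  p_k/q_k = 96/5
k=3  a_k=3  p_k/q_k = 365/19
k=4  a_k=2  p_k/q_k = 826/43
k=5  a_k=7  p_k/q_k = 6147/320
k=6  a_k=4  p_k/q_k = 25414/1323
k=7  a_k=7  p_k/q_k = 184045/9581
k=8  a_k=2  p_k/q_k = 393504/20485
k=9  a_k=3  p_k/q_k = 1364557/71036
k=10  a_k=1  p_k/q_k = 1758061/91521
k=11  a_k=4  p_k/q_k = 8396801/437120
fundamental: x₁=8396801, y₁=437120  (since 70506267033601 − 369·191073894400 = 1)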